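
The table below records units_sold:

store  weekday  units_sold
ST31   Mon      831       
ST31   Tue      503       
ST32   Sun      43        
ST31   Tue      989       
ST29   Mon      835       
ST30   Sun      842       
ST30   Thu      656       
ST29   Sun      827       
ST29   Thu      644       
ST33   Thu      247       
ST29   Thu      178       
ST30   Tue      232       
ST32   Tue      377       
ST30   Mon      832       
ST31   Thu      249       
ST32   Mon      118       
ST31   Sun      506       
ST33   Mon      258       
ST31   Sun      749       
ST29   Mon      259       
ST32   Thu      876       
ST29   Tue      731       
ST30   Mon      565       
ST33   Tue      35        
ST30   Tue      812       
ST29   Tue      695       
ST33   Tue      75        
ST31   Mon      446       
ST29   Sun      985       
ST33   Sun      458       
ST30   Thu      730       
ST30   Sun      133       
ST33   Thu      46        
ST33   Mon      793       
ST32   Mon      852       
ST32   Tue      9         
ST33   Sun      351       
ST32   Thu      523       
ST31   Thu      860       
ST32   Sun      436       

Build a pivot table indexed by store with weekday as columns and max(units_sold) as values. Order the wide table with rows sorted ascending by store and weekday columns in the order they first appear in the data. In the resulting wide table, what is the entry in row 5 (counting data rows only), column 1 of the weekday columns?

793

With rows sorted ascending by store, row 5 is store=ST33. weekday columns in first-appearance order: Mon, Tue, Sun, Thu; column 1 is Mon.
Long rows with store=ST33, weekday=Mon: max(258, 793) = 793.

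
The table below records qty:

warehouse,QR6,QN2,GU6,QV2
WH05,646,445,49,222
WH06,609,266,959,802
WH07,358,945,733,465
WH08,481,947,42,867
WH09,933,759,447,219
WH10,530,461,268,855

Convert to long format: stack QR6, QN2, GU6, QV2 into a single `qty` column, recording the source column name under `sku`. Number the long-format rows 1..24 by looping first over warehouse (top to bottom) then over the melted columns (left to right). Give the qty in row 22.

24 rows total (6 × 4). Row 22: index ⌊(22-1)/4⌋ = 5 into warehouse → WH10; (22-1) mod 4 = 1 into the melted columns → QN2.
So row 22 is (WH10, QN2, 461); qty = 461.

461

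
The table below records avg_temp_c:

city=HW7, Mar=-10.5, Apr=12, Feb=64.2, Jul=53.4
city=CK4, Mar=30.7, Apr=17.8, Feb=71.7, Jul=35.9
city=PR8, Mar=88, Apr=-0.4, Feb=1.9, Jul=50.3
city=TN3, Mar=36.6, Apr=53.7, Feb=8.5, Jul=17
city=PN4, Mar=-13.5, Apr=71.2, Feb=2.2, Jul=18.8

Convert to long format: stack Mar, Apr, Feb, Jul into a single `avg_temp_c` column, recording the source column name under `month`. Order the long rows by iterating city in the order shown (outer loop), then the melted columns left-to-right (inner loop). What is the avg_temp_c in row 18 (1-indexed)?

20 rows total (5 × 4). Row 18: index ⌊(18-1)/4⌋ = 4 into city → PN4; (18-1) mod 4 = 1 into the melted columns → Apr.
So row 18 is (PN4, Apr, 71.2); avg_temp_c = 71.2.

71.2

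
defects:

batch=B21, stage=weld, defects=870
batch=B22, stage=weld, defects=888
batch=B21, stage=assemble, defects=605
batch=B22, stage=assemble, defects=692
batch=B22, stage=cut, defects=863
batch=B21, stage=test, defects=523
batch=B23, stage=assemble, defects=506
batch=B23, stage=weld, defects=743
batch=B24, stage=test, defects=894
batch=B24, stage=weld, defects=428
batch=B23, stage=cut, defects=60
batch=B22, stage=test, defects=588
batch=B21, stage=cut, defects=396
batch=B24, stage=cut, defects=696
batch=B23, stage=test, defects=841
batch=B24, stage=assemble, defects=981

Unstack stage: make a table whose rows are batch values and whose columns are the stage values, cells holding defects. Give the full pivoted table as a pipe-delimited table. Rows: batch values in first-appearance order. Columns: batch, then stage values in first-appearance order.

Columns: batch plus the 4 distinct stage values (weld, assemble, cut, test).
For example, row B21 column weld takes defects=870 from the long row (B21, weld).

| batch | weld | assemble | cut | test |
| B21 | 870 | 605 | 396 | 523 |
| B22 | 888 | 692 | 863 | 588 |
| B23 | 743 | 506 | 60 | 841 |
| B24 | 428 | 981 | 696 | 894 |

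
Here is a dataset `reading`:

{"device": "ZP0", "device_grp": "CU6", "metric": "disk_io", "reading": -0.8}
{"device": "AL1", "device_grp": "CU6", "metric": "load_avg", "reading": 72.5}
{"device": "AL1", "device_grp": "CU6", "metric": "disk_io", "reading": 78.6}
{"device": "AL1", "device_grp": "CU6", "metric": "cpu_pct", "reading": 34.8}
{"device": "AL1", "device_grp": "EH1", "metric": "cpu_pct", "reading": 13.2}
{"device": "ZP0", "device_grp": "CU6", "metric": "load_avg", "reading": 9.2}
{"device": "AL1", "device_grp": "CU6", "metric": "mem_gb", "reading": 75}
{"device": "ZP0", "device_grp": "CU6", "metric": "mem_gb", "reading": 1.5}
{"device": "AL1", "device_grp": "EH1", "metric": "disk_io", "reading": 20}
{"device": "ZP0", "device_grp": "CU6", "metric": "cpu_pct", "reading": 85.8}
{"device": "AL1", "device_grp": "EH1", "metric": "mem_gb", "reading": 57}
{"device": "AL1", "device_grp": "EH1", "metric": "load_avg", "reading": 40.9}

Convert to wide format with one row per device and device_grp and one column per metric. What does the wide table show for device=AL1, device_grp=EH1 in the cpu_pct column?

13.2

Wide layout: rows indexed by device and device_grp, columns are the 4 distinct metric values (disk_io, load_avg, cpu_pct, mem_gb).
Cell (device=AL1, device_grp=EH1, metric=cpu_pct) draws from the long row where device=AL1, device_grp=EH1 and metric=cpu_pct, which has reading=13.2.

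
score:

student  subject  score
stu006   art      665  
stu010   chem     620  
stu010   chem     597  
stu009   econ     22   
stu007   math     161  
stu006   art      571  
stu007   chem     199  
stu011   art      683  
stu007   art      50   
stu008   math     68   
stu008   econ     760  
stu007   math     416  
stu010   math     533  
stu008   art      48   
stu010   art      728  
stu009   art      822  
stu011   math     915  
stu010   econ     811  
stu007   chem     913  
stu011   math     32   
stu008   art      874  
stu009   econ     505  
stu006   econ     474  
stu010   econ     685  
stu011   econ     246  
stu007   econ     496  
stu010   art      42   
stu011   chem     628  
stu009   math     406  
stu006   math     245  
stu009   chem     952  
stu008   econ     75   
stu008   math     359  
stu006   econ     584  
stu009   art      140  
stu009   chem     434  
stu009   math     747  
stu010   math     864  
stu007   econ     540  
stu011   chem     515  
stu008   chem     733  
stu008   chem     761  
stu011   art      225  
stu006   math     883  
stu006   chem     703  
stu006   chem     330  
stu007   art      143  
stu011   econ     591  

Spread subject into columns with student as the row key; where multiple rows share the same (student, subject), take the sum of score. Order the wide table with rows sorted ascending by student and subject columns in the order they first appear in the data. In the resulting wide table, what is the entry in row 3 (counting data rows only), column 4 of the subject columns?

With rows sorted ascending by student, row 3 is student=stu008. subject columns in first-appearance order: art, chem, econ, math; column 4 is math.
Long rows with student=stu008, subject=math: 68 + 359 = 427.

427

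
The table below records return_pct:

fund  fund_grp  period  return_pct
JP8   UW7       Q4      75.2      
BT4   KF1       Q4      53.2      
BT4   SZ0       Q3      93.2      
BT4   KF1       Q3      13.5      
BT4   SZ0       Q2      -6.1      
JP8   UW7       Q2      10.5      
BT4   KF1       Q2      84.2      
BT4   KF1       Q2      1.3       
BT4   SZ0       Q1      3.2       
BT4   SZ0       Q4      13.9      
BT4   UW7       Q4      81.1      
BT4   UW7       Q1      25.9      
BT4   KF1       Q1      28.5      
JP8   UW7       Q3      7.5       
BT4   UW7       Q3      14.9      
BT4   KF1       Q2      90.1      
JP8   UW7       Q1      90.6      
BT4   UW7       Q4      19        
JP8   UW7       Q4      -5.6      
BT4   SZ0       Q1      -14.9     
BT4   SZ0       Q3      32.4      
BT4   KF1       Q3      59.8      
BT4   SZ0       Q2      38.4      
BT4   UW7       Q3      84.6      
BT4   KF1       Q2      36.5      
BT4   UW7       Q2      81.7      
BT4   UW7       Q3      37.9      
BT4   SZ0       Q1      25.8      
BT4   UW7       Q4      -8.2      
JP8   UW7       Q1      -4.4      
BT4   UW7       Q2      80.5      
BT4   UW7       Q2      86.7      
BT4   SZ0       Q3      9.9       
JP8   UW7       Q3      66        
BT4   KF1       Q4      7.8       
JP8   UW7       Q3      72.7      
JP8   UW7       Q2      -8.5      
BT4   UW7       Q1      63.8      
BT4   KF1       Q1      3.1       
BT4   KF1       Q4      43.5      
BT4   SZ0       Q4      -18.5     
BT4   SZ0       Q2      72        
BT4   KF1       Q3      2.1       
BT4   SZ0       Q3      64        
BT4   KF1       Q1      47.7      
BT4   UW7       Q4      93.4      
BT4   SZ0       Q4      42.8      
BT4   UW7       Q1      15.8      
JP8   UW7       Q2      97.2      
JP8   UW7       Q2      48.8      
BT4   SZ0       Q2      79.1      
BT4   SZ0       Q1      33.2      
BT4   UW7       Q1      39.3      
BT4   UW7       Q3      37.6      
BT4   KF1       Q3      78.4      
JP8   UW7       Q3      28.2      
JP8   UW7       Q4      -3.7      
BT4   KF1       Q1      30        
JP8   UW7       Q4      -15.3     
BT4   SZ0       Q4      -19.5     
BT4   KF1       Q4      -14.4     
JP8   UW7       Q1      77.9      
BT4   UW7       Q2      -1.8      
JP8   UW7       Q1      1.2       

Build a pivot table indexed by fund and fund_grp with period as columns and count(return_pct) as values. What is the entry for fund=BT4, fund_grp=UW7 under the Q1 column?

Rows with fund=BT4, fund_grp=UW7 and period=Q1: return_pct values are 25.9, 63.8, 15.8, 39.3.
4 rows match — count = 4.

4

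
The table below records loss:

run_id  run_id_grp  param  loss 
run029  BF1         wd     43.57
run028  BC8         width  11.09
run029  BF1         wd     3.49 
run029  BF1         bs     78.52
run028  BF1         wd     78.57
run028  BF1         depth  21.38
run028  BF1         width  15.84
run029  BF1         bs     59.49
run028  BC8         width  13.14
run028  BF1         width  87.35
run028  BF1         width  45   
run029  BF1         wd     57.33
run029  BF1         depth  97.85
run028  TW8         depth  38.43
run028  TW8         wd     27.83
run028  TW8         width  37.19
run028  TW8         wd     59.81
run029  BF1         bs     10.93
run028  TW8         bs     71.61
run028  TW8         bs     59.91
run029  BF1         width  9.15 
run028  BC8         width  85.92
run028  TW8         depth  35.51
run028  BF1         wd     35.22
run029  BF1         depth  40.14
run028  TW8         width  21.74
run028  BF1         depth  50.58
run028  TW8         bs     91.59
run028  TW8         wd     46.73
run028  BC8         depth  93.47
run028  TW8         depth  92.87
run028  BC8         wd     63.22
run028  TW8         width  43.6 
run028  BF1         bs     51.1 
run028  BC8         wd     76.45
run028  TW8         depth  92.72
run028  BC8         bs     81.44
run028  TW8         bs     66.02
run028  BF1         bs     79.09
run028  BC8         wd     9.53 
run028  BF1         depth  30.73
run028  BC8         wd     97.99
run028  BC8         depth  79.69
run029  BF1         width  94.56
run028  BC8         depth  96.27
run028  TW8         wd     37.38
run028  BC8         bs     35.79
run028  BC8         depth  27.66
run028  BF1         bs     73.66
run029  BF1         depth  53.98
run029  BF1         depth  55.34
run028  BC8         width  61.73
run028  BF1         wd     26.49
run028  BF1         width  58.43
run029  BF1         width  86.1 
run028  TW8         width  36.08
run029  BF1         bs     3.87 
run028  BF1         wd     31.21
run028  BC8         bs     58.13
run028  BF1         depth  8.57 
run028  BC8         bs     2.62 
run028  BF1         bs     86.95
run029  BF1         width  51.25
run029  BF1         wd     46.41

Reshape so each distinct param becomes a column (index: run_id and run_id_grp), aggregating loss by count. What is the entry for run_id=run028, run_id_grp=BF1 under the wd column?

Rows with run_id=run028, run_id_grp=BF1 and param=wd: loss values are 78.57, 35.22, 26.49, 31.21.
4 rows match — count = 4.

4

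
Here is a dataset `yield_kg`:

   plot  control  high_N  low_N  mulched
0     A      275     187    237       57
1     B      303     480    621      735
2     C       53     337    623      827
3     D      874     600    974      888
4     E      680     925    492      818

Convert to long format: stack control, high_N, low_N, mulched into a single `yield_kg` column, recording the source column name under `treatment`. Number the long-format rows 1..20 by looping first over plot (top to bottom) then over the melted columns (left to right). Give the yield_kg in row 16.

888

20 rows total (5 × 4). Row 16: index ⌊(16-1)/4⌋ = 3 into plot → D; (16-1) mod 4 = 3 into the melted columns → mulched.
So row 16 is (D, mulched, 888); yield_kg = 888.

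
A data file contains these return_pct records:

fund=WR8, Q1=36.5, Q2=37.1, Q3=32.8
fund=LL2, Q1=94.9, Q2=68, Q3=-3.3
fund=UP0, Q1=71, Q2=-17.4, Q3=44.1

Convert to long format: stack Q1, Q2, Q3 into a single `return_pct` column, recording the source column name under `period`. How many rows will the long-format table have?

3 fund values × 3 melted columns = 9 rows.

9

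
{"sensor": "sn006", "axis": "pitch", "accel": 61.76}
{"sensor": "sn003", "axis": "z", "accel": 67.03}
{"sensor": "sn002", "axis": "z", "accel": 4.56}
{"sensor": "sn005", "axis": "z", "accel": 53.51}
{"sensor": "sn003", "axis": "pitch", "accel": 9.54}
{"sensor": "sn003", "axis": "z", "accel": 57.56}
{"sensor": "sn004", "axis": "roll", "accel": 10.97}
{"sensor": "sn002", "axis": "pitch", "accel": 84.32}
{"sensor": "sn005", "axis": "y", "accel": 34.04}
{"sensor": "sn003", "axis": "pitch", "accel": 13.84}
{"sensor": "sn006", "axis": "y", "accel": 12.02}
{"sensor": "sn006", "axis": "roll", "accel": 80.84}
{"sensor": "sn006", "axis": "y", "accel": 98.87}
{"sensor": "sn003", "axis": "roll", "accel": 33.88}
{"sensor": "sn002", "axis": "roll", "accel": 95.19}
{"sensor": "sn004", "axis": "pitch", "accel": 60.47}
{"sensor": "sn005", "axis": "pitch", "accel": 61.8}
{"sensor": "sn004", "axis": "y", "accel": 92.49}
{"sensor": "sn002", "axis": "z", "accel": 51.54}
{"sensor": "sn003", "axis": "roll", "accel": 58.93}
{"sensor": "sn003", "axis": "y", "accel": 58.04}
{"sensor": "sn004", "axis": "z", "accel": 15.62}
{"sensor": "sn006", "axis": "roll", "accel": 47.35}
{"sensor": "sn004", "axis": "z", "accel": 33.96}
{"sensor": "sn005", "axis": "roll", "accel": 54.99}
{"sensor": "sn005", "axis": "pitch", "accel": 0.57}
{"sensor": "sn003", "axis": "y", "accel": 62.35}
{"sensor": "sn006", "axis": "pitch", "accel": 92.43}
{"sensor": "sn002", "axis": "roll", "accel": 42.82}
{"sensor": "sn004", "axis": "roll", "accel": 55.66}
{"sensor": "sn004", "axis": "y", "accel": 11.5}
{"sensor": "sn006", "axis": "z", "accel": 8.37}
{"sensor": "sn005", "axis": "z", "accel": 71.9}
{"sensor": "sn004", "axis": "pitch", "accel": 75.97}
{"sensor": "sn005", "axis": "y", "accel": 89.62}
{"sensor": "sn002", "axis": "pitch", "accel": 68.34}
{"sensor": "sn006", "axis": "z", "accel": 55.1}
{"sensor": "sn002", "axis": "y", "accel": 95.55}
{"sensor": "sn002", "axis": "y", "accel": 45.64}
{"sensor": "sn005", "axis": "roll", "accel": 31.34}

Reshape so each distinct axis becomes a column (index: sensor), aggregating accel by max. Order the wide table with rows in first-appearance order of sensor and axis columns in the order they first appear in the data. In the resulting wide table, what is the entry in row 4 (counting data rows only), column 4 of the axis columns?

89.62

With rows in first-appearance order of sensor, row 4 is sensor=sn005. axis columns in first-appearance order: pitch, z, roll, y; column 4 is y.
Long rows with sensor=sn005, axis=y: max(34.04, 89.62) = 89.62.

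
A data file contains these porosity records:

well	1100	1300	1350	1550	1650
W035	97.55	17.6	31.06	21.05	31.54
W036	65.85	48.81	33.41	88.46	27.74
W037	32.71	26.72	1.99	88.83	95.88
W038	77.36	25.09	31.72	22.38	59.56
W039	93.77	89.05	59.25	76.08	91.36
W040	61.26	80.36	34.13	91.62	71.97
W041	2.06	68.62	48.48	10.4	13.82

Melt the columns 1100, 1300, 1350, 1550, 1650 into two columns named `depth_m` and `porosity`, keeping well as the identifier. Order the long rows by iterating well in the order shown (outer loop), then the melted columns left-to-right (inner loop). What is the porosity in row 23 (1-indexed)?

59.25

35 rows total (7 × 5). Row 23: index ⌊(23-1)/5⌋ = 4 into well → W039; (23-1) mod 5 = 2 into the melted columns → 1350.
So row 23 is (W039, 1350, 59.25); porosity = 59.25.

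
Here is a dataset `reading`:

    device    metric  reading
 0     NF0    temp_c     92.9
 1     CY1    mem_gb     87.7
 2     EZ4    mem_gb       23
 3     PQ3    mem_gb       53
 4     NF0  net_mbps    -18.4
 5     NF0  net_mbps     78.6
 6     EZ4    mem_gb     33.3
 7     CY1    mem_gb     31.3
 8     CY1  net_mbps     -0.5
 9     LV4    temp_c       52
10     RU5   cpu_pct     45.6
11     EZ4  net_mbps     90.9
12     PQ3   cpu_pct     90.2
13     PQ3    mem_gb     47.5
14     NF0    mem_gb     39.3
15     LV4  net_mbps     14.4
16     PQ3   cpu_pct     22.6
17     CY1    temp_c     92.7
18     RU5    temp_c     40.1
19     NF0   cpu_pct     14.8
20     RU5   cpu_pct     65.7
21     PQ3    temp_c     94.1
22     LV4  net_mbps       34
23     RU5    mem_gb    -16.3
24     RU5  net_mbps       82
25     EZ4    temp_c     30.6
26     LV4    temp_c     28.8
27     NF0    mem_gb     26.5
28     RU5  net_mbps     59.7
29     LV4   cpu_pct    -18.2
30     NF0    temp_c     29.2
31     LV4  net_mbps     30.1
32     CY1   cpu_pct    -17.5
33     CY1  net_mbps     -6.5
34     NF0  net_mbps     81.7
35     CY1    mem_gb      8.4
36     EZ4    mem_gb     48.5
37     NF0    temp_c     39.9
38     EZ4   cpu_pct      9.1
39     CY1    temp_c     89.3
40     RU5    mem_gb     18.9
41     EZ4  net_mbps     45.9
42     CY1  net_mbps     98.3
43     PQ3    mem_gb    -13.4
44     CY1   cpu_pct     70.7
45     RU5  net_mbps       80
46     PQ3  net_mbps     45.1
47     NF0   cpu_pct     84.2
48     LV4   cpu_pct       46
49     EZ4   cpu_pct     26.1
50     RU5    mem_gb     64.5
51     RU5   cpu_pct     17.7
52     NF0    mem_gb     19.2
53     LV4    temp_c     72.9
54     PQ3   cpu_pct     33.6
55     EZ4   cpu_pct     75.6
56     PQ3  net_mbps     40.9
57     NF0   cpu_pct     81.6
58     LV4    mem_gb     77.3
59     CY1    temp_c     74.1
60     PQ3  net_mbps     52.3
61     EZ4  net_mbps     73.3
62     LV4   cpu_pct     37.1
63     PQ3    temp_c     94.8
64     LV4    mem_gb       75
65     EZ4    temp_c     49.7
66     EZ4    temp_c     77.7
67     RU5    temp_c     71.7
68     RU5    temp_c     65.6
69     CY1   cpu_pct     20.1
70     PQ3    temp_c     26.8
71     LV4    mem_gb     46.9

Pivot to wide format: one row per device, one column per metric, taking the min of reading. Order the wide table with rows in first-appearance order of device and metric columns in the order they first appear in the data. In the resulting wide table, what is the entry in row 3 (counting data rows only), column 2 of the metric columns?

With rows in first-appearance order of device, row 3 is device=EZ4. metric columns in first-appearance order: temp_c, mem_gb, net_mbps, cpu_pct; column 2 is mem_gb.
Long rows with device=EZ4, metric=mem_gb: min(23, 33.3, 48.5) = 23.

23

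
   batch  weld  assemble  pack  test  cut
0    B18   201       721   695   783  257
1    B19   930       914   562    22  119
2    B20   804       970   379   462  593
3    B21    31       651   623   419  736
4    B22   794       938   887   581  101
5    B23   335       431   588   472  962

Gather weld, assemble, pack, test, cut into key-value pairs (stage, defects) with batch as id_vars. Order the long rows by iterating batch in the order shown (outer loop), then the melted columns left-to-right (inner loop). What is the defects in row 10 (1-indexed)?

119

30 rows total (6 × 5). Row 10: index ⌊(10-1)/5⌋ = 1 into batch → B19; (10-1) mod 5 = 4 into the melted columns → cut.
So row 10 is (B19, cut, 119); defects = 119.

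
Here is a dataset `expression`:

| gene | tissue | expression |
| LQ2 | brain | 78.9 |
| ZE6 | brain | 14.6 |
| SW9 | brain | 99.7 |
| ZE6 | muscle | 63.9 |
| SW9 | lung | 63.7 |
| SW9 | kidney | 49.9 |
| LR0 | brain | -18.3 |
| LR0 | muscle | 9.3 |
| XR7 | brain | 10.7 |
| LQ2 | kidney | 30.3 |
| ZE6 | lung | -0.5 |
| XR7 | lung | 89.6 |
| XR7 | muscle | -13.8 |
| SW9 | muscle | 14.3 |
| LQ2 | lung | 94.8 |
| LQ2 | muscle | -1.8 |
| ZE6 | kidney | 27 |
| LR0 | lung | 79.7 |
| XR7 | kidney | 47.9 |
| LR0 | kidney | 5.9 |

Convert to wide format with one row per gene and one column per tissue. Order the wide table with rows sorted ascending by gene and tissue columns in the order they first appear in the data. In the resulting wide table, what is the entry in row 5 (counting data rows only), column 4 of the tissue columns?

27

With rows sorted ascending by gene, row 5 is gene=ZE6. tissue columns in first-appearance order: brain, muscle, lung, kidney; column 4 is kidney.
Long rows with gene=ZE6, tissue=kidney: expression = 27.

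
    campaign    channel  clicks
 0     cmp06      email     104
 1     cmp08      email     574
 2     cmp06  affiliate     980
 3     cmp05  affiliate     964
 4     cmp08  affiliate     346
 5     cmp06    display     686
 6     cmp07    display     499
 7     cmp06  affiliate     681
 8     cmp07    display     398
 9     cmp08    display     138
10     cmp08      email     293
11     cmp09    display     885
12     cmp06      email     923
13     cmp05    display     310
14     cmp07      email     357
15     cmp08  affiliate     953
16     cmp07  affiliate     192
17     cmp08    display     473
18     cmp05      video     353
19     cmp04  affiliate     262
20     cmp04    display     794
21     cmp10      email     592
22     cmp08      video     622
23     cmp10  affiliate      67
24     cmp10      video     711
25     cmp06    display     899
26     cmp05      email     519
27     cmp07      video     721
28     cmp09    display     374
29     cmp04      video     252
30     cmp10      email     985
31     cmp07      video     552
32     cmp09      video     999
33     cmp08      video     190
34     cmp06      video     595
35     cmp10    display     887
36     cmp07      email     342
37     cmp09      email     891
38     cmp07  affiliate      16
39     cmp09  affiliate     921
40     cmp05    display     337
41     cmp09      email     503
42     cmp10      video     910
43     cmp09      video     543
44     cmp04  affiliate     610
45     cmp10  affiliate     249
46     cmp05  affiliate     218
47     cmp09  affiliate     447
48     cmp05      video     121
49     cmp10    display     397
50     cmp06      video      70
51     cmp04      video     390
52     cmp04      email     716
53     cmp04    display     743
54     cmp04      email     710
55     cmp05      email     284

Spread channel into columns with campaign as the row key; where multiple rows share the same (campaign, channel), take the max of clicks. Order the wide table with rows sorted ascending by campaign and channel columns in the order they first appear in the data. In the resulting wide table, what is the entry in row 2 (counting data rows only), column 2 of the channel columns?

With rows sorted ascending by campaign, row 2 is campaign=cmp05. channel columns in first-appearance order: email, affiliate, display, video; column 2 is affiliate.
Long rows with campaign=cmp05, channel=affiliate: max(964, 218) = 964.

964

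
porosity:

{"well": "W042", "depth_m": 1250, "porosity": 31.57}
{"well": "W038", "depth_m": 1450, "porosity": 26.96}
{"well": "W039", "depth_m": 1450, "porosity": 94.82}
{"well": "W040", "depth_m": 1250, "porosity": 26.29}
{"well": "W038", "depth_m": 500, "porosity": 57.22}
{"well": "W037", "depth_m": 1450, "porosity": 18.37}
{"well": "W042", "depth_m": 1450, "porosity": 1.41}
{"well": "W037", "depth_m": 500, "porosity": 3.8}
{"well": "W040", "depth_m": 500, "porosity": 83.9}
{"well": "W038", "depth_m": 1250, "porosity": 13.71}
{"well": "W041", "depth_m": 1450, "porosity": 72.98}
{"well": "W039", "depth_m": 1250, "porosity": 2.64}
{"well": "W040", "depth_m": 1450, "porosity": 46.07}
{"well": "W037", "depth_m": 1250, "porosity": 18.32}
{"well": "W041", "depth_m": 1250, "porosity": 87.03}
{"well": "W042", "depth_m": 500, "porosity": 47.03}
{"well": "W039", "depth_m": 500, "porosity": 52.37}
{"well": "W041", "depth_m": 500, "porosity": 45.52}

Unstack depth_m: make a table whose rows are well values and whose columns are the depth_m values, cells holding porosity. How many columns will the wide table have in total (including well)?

1 column for well plus 3 distinct depth_m values → 4 columns.

4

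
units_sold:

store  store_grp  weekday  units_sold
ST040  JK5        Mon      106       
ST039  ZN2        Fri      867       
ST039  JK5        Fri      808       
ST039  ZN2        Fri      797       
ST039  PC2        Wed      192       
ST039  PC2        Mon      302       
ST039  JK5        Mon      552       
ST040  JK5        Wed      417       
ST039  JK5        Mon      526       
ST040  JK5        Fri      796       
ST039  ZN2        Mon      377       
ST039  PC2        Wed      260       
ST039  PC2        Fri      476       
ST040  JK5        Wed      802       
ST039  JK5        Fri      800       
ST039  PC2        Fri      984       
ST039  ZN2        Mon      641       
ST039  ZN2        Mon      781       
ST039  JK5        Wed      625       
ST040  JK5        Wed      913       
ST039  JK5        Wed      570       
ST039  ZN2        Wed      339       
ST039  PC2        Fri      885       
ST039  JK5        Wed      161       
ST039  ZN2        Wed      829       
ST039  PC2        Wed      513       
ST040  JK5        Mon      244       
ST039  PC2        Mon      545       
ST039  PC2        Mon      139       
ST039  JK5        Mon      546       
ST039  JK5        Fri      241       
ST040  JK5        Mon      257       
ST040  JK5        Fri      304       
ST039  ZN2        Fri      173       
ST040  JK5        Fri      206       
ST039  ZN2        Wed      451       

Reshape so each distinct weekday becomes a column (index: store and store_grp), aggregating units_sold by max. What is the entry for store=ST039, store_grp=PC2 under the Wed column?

513

Rows with store=ST039, store_grp=PC2 and weekday=Wed: units_sold values are 192, 260, 513.
max(192, 260, 513) = 513.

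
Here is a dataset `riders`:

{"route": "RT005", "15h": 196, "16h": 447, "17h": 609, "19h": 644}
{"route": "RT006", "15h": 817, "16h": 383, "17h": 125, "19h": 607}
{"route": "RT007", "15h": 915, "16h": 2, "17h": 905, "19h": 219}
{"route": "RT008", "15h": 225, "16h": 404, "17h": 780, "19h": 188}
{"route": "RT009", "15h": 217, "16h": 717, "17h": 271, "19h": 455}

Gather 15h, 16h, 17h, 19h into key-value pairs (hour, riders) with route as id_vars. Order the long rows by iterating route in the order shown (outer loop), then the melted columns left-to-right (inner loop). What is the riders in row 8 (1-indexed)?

607

20 rows total (5 × 4). Row 8: index ⌊(8-1)/4⌋ = 1 into route → RT006; (8-1) mod 4 = 3 into the melted columns → 19h.
So row 8 is (RT006, 19h, 607); riders = 607.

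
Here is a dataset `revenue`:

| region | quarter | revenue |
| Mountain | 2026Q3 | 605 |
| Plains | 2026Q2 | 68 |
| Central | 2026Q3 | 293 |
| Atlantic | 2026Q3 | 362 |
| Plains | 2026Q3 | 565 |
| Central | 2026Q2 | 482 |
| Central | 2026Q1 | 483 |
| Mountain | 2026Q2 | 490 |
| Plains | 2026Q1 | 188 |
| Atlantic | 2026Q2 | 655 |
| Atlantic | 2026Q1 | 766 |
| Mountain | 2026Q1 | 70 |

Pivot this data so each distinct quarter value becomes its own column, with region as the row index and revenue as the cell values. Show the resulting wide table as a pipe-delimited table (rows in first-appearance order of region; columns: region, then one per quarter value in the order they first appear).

| region | 2026Q3 | 2026Q2 | 2026Q1 |
| Mountain | 605 | 490 | 70 |
| Plains | 565 | 68 | 188 |
| Central | 293 | 482 | 483 |
| Atlantic | 362 | 655 | 766 |

Columns: region plus the 3 distinct quarter values (2026Q3, 2026Q2, 2026Q1).
For example, row Mountain column 2026Q3 takes revenue=605 from the long row (Mountain, 2026Q3).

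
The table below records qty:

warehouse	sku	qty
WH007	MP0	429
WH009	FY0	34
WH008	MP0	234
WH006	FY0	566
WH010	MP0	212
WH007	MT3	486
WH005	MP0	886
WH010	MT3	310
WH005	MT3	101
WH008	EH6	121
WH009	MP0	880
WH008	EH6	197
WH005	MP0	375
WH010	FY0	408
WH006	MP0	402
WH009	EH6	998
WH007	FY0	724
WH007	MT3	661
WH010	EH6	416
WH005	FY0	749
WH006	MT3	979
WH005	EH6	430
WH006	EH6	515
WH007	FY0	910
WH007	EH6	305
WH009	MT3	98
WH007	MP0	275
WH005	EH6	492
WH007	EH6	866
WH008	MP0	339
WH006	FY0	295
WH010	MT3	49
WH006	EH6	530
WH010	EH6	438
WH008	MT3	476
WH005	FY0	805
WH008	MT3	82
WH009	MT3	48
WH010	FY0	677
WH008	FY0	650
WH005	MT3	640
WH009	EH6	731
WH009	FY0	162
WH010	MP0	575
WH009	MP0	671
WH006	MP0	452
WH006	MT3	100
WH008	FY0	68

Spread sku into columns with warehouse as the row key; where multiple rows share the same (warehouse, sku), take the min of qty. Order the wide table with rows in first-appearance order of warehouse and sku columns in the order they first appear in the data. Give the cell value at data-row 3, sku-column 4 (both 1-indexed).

With rows in first-appearance order of warehouse, row 3 is warehouse=WH008. sku columns in first-appearance order: MP0, FY0, MT3, EH6; column 4 is EH6.
Long rows with warehouse=WH008, sku=EH6: min(121, 197) = 121.

121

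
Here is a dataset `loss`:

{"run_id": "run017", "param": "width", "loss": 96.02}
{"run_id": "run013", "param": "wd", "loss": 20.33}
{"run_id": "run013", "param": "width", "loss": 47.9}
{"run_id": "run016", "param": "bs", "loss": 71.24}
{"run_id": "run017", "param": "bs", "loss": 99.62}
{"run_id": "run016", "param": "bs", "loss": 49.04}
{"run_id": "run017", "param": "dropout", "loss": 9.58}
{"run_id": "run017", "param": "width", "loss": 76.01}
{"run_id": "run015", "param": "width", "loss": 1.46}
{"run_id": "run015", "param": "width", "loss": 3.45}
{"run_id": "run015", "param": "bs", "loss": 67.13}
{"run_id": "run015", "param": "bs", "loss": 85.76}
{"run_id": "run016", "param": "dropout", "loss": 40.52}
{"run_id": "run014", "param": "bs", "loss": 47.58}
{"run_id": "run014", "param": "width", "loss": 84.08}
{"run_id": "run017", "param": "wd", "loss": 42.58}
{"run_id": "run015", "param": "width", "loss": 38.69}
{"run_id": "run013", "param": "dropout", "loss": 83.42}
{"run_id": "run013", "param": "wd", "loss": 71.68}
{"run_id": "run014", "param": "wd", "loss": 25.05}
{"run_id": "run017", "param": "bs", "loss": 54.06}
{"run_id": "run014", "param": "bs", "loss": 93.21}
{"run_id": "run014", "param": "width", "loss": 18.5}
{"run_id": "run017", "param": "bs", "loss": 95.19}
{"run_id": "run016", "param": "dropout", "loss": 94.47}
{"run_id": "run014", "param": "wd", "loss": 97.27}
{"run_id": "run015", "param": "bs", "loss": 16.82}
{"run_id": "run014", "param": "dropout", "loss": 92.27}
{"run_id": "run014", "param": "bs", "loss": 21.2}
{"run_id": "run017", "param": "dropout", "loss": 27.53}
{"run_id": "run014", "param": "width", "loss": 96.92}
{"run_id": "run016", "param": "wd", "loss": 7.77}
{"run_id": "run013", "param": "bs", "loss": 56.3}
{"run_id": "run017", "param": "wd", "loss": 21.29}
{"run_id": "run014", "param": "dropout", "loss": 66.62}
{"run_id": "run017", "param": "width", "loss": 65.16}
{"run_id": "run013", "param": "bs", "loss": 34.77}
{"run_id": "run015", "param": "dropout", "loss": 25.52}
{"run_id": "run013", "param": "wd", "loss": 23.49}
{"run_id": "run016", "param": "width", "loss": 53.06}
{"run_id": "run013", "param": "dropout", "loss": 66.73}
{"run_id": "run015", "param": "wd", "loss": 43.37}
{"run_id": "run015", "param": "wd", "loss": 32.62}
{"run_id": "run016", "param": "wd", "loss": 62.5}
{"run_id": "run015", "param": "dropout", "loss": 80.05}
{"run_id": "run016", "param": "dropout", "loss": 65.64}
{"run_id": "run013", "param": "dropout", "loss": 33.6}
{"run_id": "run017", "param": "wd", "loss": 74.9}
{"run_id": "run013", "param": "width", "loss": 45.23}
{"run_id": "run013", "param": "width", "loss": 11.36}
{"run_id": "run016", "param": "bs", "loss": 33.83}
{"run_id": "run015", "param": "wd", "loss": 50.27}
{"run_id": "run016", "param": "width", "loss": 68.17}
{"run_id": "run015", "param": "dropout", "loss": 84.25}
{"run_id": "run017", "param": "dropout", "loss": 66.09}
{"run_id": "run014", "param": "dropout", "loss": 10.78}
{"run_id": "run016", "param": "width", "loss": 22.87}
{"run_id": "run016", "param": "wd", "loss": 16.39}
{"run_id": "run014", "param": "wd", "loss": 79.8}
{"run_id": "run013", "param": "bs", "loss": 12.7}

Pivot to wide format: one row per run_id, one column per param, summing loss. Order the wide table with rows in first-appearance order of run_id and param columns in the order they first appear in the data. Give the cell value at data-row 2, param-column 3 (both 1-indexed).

With rows in first-appearance order of run_id, row 2 is run_id=run013. param columns in first-appearance order: width, wd, bs, dropout; column 3 is bs.
Long rows with run_id=run013, param=bs: 56.3 + 34.77 + 12.7 = 103.77.

103.77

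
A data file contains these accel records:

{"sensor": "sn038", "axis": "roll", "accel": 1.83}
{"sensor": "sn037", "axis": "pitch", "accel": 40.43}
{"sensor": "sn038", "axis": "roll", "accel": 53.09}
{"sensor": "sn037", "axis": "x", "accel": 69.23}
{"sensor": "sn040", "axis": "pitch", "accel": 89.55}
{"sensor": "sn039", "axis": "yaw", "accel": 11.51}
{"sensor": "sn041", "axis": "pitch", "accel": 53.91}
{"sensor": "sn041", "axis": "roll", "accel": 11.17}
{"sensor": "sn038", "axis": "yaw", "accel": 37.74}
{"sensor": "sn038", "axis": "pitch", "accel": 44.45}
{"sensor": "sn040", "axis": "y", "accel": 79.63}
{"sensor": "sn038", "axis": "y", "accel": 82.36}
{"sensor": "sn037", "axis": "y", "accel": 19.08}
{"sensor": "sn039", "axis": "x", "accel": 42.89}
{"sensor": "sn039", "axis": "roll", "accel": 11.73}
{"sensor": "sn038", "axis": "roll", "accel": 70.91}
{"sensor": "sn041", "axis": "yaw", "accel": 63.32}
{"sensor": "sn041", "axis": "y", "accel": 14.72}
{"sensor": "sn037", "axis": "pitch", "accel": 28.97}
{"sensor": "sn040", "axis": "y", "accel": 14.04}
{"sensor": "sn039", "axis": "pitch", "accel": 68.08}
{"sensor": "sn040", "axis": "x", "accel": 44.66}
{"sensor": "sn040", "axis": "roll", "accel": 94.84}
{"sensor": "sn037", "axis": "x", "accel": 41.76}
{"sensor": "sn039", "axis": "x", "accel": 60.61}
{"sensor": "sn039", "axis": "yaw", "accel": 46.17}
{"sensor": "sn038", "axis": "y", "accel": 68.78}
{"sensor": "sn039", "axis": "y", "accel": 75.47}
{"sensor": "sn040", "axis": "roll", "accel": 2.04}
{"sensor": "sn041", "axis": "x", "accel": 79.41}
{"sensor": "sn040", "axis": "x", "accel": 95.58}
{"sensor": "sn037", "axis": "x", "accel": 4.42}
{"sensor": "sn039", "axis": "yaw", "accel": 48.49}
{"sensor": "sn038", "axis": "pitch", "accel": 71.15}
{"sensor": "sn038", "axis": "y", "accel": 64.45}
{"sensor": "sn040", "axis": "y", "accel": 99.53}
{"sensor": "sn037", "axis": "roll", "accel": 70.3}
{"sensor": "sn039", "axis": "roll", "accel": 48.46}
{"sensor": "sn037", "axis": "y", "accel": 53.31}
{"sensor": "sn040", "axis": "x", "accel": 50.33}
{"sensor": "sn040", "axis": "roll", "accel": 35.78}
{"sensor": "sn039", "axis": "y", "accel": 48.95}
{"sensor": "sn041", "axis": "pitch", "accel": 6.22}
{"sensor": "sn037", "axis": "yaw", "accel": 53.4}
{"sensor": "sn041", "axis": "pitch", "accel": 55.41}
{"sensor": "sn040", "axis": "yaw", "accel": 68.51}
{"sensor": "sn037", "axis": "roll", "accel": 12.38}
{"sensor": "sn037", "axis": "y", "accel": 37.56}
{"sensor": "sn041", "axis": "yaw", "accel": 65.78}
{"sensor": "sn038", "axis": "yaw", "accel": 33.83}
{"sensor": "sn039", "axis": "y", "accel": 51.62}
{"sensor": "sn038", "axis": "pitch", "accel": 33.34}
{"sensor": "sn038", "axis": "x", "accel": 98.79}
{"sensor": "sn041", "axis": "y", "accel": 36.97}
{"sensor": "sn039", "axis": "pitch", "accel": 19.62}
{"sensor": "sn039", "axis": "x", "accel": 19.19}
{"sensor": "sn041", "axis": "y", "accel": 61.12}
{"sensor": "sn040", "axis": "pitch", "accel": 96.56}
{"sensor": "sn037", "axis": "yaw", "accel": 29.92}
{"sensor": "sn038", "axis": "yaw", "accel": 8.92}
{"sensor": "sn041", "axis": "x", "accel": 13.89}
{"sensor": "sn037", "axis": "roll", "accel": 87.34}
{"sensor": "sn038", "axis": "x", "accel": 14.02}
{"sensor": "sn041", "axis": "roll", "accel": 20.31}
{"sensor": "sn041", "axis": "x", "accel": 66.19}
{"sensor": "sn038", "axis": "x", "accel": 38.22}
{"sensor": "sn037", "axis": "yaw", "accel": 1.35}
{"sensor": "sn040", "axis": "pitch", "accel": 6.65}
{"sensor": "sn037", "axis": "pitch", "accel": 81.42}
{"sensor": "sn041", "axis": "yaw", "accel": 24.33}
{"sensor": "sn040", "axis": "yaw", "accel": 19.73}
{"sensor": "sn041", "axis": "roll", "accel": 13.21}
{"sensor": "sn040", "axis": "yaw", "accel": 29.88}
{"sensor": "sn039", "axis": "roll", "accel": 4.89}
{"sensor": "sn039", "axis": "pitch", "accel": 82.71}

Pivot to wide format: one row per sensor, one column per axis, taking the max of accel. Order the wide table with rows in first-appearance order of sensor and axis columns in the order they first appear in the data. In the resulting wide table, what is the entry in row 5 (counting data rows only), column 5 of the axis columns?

With rows in first-appearance order of sensor, row 5 is sensor=sn041. axis columns in first-appearance order: roll, pitch, x, yaw, y; column 5 is y.
Long rows with sensor=sn041, axis=y: max(14.72, 36.97, 61.12) = 61.12.

61.12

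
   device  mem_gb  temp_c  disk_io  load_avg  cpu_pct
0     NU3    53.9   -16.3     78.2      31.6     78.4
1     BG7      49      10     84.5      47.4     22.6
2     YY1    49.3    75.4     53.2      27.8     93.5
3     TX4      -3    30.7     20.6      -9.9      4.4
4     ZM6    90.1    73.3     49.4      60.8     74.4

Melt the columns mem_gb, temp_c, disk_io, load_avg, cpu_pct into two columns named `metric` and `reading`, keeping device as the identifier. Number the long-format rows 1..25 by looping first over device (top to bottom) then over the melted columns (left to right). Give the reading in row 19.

25 rows total (5 × 5). Row 19: index ⌊(19-1)/5⌋ = 3 into device → TX4; (19-1) mod 5 = 3 into the melted columns → load_avg.
So row 19 is (TX4, load_avg, -9.9); reading = -9.9.

-9.9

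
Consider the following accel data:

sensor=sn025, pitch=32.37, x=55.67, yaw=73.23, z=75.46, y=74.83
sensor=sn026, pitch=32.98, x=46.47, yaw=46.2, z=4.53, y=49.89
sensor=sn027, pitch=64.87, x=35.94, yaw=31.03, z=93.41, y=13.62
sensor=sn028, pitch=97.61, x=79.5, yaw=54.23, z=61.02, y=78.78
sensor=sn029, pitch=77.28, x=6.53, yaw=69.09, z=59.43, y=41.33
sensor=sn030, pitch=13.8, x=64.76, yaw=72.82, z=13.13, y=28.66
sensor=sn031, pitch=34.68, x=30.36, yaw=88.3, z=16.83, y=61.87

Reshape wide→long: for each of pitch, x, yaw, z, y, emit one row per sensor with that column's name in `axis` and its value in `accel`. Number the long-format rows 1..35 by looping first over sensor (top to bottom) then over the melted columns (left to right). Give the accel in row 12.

35.94

35 rows total (7 × 5). Row 12: index ⌊(12-1)/5⌋ = 2 into sensor → sn027; (12-1) mod 5 = 1 into the melted columns → x.
So row 12 is (sn027, x, 35.94); accel = 35.94.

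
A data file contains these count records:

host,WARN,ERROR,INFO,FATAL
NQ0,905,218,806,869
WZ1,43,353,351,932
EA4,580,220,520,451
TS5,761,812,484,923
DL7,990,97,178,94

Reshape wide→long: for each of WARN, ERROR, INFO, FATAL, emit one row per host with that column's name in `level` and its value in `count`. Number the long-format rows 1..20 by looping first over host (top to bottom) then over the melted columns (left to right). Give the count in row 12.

451

20 rows total (5 × 4). Row 12: index ⌊(12-1)/4⌋ = 2 into host → EA4; (12-1) mod 4 = 3 into the melted columns → FATAL.
So row 12 is (EA4, FATAL, 451); count = 451.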